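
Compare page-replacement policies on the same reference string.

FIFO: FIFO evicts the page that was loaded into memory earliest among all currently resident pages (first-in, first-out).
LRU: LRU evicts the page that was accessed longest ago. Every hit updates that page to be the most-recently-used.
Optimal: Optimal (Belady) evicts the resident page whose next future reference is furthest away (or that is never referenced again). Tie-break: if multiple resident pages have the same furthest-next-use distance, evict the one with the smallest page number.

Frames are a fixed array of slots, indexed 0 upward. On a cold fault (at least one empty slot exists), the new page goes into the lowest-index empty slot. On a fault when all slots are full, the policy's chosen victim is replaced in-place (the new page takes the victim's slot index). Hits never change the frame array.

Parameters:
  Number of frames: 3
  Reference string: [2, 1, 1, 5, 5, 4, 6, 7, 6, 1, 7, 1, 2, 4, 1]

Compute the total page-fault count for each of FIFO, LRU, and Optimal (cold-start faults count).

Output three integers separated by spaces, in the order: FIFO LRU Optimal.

Answer: 9 9 8

Derivation:
--- FIFO ---
  step 0: ref 2 -> FAULT, frames=[2,-,-] (faults so far: 1)
  step 1: ref 1 -> FAULT, frames=[2,1,-] (faults so far: 2)
  step 2: ref 1 -> HIT, frames=[2,1,-] (faults so far: 2)
  step 3: ref 5 -> FAULT, frames=[2,1,5] (faults so far: 3)
  step 4: ref 5 -> HIT, frames=[2,1,5] (faults so far: 3)
  step 5: ref 4 -> FAULT, evict 2, frames=[4,1,5] (faults so far: 4)
  step 6: ref 6 -> FAULT, evict 1, frames=[4,6,5] (faults so far: 5)
  step 7: ref 7 -> FAULT, evict 5, frames=[4,6,7] (faults so far: 6)
  step 8: ref 6 -> HIT, frames=[4,6,7] (faults so far: 6)
  step 9: ref 1 -> FAULT, evict 4, frames=[1,6,7] (faults so far: 7)
  step 10: ref 7 -> HIT, frames=[1,6,7] (faults so far: 7)
  step 11: ref 1 -> HIT, frames=[1,6,7] (faults so far: 7)
  step 12: ref 2 -> FAULT, evict 6, frames=[1,2,7] (faults so far: 8)
  step 13: ref 4 -> FAULT, evict 7, frames=[1,2,4] (faults so far: 9)
  step 14: ref 1 -> HIT, frames=[1,2,4] (faults so far: 9)
  FIFO total faults: 9
--- LRU ---
  step 0: ref 2 -> FAULT, frames=[2,-,-] (faults so far: 1)
  step 1: ref 1 -> FAULT, frames=[2,1,-] (faults so far: 2)
  step 2: ref 1 -> HIT, frames=[2,1,-] (faults so far: 2)
  step 3: ref 5 -> FAULT, frames=[2,1,5] (faults so far: 3)
  step 4: ref 5 -> HIT, frames=[2,1,5] (faults so far: 3)
  step 5: ref 4 -> FAULT, evict 2, frames=[4,1,5] (faults so far: 4)
  step 6: ref 6 -> FAULT, evict 1, frames=[4,6,5] (faults so far: 5)
  step 7: ref 7 -> FAULT, evict 5, frames=[4,6,7] (faults so far: 6)
  step 8: ref 6 -> HIT, frames=[4,6,7] (faults so far: 6)
  step 9: ref 1 -> FAULT, evict 4, frames=[1,6,7] (faults so far: 7)
  step 10: ref 7 -> HIT, frames=[1,6,7] (faults so far: 7)
  step 11: ref 1 -> HIT, frames=[1,6,7] (faults so far: 7)
  step 12: ref 2 -> FAULT, evict 6, frames=[1,2,7] (faults so far: 8)
  step 13: ref 4 -> FAULT, evict 7, frames=[1,2,4] (faults so far: 9)
  step 14: ref 1 -> HIT, frames=[1,2,4] (faults so far: 9)
  LRU total faults: 9
--- Optimal ---
  step 0: ref 2 -> FAULT, frames=[2,-,-] (faults so far: 1)
  step 1: ref 1 -> FAULT, frames=[2,1,-] (faults so far: 2)
  step 2: ref 1 -> HIT, frames=[2,1,-] (faults so far: 2)
  step 3: ref 5 -> FAULT, frames=[2,1,5] (faults so far: 3)
  step 4: ref 5 -> HIT, frames=[2,1,5] (faults so far: 3)
  step 5: ref 4 -> FAULT, evict 5, frames=[2,1,4] (faults so far: 4)
  step 6: ref 6 -> FAULT, evict 4, frames=[2,1,6] (faults so far: 5)
  step 7: ref 7 -> FAULT, evict 2, frames=[7,1,6] (faults so far: 6)
  step 8: ref 6 -> HIT, frames=[7,1,6] (faults so far: 6)
  step 9: ref 1 -> HIT, frames=[7,1,6] (faults so far: 6)
  step 10: ref 7 -> HIT, frames=[7,1,6] (faults so far: 6)
  step 11: ref 1 -> HIT, frames=[7,1,6] (faults so far: 6)
  step 12: ref 2 -> FAULT, evict 6, frames=[7,1,2] (faults so far: 7)
  step 13: ref 4 -> FAULT, evict 2, frames=[7,1,4] (faults so far: 8)
  step 14: ref 1 -> HIT, frames=[7,1,4] (faults so far: 8)
  Optimal total faults: 8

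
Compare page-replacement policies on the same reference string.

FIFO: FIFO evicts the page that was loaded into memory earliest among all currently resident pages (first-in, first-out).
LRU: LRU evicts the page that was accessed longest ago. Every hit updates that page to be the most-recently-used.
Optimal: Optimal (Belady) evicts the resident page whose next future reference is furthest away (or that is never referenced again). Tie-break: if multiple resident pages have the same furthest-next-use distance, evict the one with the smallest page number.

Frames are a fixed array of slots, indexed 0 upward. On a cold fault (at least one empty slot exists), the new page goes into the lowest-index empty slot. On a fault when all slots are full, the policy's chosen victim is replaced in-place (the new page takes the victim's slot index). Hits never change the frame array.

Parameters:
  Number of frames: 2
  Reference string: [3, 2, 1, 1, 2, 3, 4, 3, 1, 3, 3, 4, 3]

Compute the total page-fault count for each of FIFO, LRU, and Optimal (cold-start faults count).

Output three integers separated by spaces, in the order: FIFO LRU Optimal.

Answer: 8 7 7

Derivation:
--- FIFO ---
  step 0: ref 3 -> FAULT, frames=[3,-] (faults so far: 1)
  step 1: ref 2 -> FAULT, frames=[3,2] (faults so far: 2)
  step 2: ref 1 -> FAULT, evict 3, frames=[1,2] (faults so far: 3)
  step 3: ref 1 -> HIT, frames=[1,2] (faults so far: 3)
  step 4: ref 2 -> HIT, frames=[1,2] (faults so far: 3)
  step 5: ref 3 -> FAULT, evict 2, frames=[1,3] (faults so far: 4)
  step 6: ref 4 -> FAULT, evict 1, frames=[4,3] (faults so far: 5)
  step 7: ref 3 -> HIT, frames=[4,3] (faults so far: 5)
  step 8: ref 1 -> FAULT, evict 3, frames=[4,1] (faults so far: 6)
  step 9: ref 3 -> FAULT, evict 4, frames=[3,1] (faults so far: 7)
  step 10: ref 3 -> HIT, frames=[3,1] (faults so far: 7)
  step 11: ref 4 -> FAULT, evict 1, frames=[3,4] (faults so far: 8)
  step 12: ref 3 -> HIT, frames=[3,4] (faults so far: 8)
  FIFO total faults: 8
--- LRU ---
  step 0: ref 3 -> FAULT, frames=[3,-] (faults so far: 1)
  step 1: ref 2 -> FAULT, frames=[3,2] (faults so far: 2)
  step 2: ref 1 -> FAULT, evict 3, frames=[1,2] (faults so far: 3)
  step 3: ref 1 -> HIT, frames=[1,2] (faults so far: 3)
  step 4: ref 2 -> HIT, frames=[1,2] (faults so far: 3)
  step 5: ref 3 -> FAULT, evict 1, frames=[3,2] (faults so far: 4)
  step 6: ref 4 -> FAULT, evict 2, frames=[3,4] (faults so far: 5)
  step 7: ref 3 -> HIT, frames=[3,4] (faults so far: 5)
  step 8: ref 1 -> FAULT, evict 4, frames=[3,1] (faults so far: 6)
  step 9: ref 3 -> HIT, frames=[3,1] (faults so far: 6)
  step 10: ref 3 -> HIT, frames=[3,1] (faults so far: 6)
  step 11: ref 4 -> FAULT, evict 1, frames=[3,4] (faults so far: 7)
  step 12: ref 3 -> HIT, frames=[3,4] (faults so far: 7)
  LRU total faults: 7
--- Optimal ---
  step 0: ref 3 -> FAULT, frames=[3,-] (faults so far: 1)
  step 1: ref 2 -> FAULT, frames=[3,2] (faults so far: 2)
  step 2: ref 1 -> FAULT, evict 3, frames=[1,2] (faults so far: 3)
  step 3: ref 1 -> HIT, frames=[1,2] (faults so far: 3)
  step 4: ref 2 -> HIT, frames=[1,2] (faults so far: 3)
  step 5: ref 3 -> FAULT, evict 2, frames=[1,3] (faults so far: 4)
  step 6: ref 4 -> FAULT, evict 1, frames=[4,3] (faults so far: 5)
  step 7: ref 3 -> HIT, frames=[4,3] (faults so far: 5)
  step 8: ref 1 -> FAULT, evict 4, frames=[1,3] (faults so far: 6)
  step 9: ref 3 -> HIT, frames=[1,3] (faults so far: 6)
  step 10: ref 3 -> HIT, frames=[1,3] (faults so far: 6)
  step 11: ref 4 -> FAULT, evict 1, frames=[4,3] (faults so far: 7)
  step 12: ref 3 -> HIT, frames=[4,3] (faults so far: 7)
  Optimal total faults: 7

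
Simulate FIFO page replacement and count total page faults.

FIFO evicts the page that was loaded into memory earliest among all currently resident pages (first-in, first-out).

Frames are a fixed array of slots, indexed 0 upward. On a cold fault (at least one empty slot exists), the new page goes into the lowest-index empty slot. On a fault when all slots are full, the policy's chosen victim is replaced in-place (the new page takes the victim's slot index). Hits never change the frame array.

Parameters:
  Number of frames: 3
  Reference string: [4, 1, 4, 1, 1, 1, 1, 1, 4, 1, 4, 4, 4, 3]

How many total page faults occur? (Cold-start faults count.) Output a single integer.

Step 0: ref 4 → FAULT, frames=[4,-,-]
Step 1: ref 1 → FAULT, frames=[4,1,-]
Step 2: ref 4 → HIT, frames=[4,1,-]
Step 3: ref 1 → HIT, frames=[4,1,-]
Step 4: ref 1 → HIT, frames=[4,1,-]
Step 5: ref 1 → HIT, frames=[4,1,-]
Step 6: ref 1 → HIT, frames=[4,1,-]
Step 7: ref 1 → HIT, frames=[4,1,-]
Step 8: ref 4 → HIT, frames=[4,1,-]
Step 9: ref 1 → HIT, frames=[4,1,-]
Step 10: ref 4 → HIT, frames=[4,1,-]
Step 11: ref 4 → HIT, frames=[4,1,-]
Step 12: ref 4 → HIT, frames=[4,1,-]
Step 13: ref 3 → FAULT, frames=[4,1,3]
Total faults: 3

Answer: 3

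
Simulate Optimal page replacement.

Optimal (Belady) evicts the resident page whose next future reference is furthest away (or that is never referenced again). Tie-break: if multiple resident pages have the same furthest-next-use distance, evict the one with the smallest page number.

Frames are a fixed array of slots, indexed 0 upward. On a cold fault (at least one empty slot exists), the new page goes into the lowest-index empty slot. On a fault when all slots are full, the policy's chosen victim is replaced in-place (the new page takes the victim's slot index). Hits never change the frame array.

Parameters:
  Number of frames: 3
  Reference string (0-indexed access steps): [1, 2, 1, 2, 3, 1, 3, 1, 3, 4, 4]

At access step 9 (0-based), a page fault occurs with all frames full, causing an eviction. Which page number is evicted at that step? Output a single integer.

Step 0: ref 1 -> FAULT, frames=[1,-,-]
Step 1: ref 2 -> FAULT, frames=[1,2,-]
Step 2: ref 1 -> HIT, frames=[1,2,-]
Step 3: ref 2 -> HIT, frames=[1,2,-]
Step 4: ref 3 -> FAULT, frames=[1,2,3]
Step 5: ref 1 -> HIT, frames=[1,2,3]
Step 6: ref 3 -> HIT, frames=[1,2,3]
Step 7: ref 1 -> HIT, frames=[1,2,3]
Step 8: ref 3 -> HIT, frames=[1,2,3]
Step 9: ref 4 -> FAULT, evict 1, frames=[4,2,3]
At step 9: evicted page 1

Answer: 1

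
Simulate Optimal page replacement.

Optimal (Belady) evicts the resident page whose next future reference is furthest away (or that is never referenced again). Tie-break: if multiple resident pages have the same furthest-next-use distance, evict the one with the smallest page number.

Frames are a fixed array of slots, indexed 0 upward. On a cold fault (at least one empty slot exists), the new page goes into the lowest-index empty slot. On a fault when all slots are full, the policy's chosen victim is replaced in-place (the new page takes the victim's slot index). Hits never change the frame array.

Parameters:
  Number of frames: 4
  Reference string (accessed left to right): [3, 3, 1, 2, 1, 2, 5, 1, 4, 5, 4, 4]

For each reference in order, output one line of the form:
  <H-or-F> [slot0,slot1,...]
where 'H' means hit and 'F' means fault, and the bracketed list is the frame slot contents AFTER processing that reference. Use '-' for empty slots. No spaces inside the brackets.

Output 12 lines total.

F [3,-,-,-]
H [3,-,-,-]
F [3,1,-,-]
F [3,1,2,-]
H [3,1,2,-]
H [3,1,2,-]
F [3,1,2,5]
H [3,1,2,5]
F [3,4,2,5]
H [3,4,2,5]
H [3,4,2,5]
H [3,4,2,5]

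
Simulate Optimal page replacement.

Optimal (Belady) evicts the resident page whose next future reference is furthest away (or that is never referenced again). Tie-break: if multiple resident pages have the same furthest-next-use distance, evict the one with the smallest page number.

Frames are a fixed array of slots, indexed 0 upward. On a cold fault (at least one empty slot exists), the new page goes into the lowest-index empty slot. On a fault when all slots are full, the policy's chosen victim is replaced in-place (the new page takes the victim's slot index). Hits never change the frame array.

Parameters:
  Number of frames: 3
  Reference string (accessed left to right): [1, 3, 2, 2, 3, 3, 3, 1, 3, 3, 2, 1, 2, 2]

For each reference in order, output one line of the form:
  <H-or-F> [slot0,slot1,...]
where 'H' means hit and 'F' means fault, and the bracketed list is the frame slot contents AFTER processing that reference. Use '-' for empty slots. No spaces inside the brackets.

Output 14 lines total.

F [1,-,-]
F [1,3,-]
F [1,3,2]
H [1,3,2]
H [1,3,2]
H [1,3,2]
H [1,3,2]
H [1,3,2]
H [1,3,2]
H [1,3,2]
H [1,3,2]
H [1,3,2]
H [1,3,2]
H [1,3,2]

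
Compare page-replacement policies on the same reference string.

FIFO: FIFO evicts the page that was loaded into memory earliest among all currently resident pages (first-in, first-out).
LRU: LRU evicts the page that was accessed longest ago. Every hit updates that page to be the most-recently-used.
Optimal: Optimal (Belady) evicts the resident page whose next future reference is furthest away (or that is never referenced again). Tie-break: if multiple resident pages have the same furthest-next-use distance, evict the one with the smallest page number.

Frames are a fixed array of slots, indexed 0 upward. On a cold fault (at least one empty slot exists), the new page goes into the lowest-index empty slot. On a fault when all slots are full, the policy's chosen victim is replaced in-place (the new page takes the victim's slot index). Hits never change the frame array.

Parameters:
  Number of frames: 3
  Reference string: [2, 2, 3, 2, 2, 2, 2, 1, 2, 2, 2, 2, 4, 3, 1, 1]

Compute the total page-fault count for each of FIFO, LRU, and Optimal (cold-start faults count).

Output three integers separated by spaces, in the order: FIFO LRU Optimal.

Answer: 4 6 4

Derivation:
--- FIFO ---
  step 0: ref 2 -> FAULT, frames=[2,-,-] (faults so far: 1)
  step 1: ref 2 -> HIT, frames=[2,-,-] (faults so far: 1)
  step 2: ref 3 -> FAULT, frames=[2,3,-] (faults so far: 2)
  step 3: ref 2 -> HIT, frames=[2,3,-] (faults so far: 2)
  step 4: ref 2 -> HIT, frames=[2,3,-] (faults so far: 2)
  step 5: ref 2 -> HIT, frames=[2,3,-] (faults so far: 2)
  step 6: ref 2 -> HIT, frames=[2,3,-] (faults so far: 2)
  step 7: ref 1 -> FAULT, frames=[2,3,1] (faults so far: 3)
  step 8: ref 2 -> HIT, frames=[2,3,1] (faults so far: 3)
  step 9: ref 2 -> HIT, frames=[2,3,1] (faults so far: 3)
  step 10: ref 2 -> HIT, frames=[2,3,1] (faults so far: 3)
  step 11: ref 2 -> HIT, frames=[2,3,1] (faults so far: 3)
  step 12: ref 4 -> FAULT, evict 2, frames=[4,3,1] (faults so far: 4)
  step 13: ref 3 -> HIT, frames=[4,3,1] (faults so far: 4)
  step 14: ref 1 -> HIT, frames=[4,3,1] (faults so far: 4)
  step 15: ref 1 -> HIT, frames=[4,3,1] (faults so far: 4)
  FIFO total faults: 4
--- LRU ---
  step 0: ref 2 -> FAULT, frames=[2,-,-] (faults so far: 1)
  step 1: ref 2 -> HIT, frames=[2,-,-] (faults so far: 1)
  step 2: ref 3 -> FAULT, frames=[2,3,-] (faults so far: 2)
  step 3: ref 2 -> HIT, frames=[2,3,-] (faults so far: 2)
  step 4: ref 2 -> HIT, frames=[2,3,-] (faults so far: 2)
  step 5: ref 2 -> HIT, frames=[2,3,-] (faults so far: 2)
  step 6: ref 2 -> HIT, frames=[2,3,-] (faults so far: 2)
  step 7: ref 1 -> FAULT, frames=[2,3,1] (faults so far: 3)
  step 8: ref 2 -> HIT, frames=[2,3,1] (faults so far: 3)
  step 9: ref 2 -> HIT, frames=[2,3,1] (faults so far: 3)
  step 10: ref 2 -> HIT, frames=[2,3,1] (faults so far: 3)
  step 11: ref 2 -> HIT, frames=[2,3,1] (faults so far: 3)
  step 12: ref 4 -> FAULT, evict 3, frames=[2,4,1] (faults so far: 4)
  step 13: ref 3 -> FAULT, evict 1, frames=[2,4,3] (faults so far: 5)
  step 14: ref 1 -> FAULT, evict 2, frames=[1,4,3] (faults so far: 6)
  step 15: ref 1 -> HIT, frames=[1,4,3] (faults so far: 6)
  LRU total faults: 6
--- Optimal ---
  step 0: ref 2 -> FAULT, frames=[2,-,-] (faults so far: 1)
  step 1: ref 2 -> HIT, frames=[2,-,-] (faults so far: 1)
  step 2: ref 3 -> FAULT, frames=[2,3,-] (faults so far: 2)
  step 3: ref 2 -> HIT, frames=[2,3,-] (faults so far: 2)
  step 4: ref 2 -> HIT, frames=[2,3,-] (faults so far: 2)
  step 5: ref 2 -> HIT, frames=[2,3,-] (faults so far: 2)
  step 6: ref 2 -> HIT, frames=[2,3,-] (faults so far: 2)
  step 7: ref 1 -> FAULT, frames=[2,3,1] (faults so far: 3)
  step 8: ref 2 -> HIT, frames=[2,3,1] (faults so far: 3)
  step 9: ref 2 -> HIT, frames=[2,3,1] (faults so far: 3)
  step 10: ref 2 -> HIT, frames=[2,3,1] (faults so far: 3)
  step 11: ref 2 -> HIT, frames=[2,3,1] (faults so far: 3)
  step 12: ref 4 -> FAULT, evict 2, frames=[4,3,1] (faults so far: 4)
  step 13: ref 3 -> HIT, frames=[4,3,1] (faults so far: 4)
  step 14: ref 1 -> HIT, frames=[4,3,1] (faults so far: 4)
  step 15: ref 1 -> HIT, frames=[4,3,1] (faults so far: 4)
  Optimal total faults: 4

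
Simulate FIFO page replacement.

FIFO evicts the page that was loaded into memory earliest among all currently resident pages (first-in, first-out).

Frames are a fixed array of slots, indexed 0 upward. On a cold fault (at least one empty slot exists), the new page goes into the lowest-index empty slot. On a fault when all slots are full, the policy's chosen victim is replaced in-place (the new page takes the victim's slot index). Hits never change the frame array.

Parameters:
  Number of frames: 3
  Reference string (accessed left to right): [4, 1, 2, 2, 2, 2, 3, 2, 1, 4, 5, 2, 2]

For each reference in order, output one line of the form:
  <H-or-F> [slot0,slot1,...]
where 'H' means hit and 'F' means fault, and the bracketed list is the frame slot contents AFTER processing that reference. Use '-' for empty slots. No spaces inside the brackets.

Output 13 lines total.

F [4,-,-]
F [4,1,-]
F [4,1,2]
H [4,1,2]
H [4,1,2]
H [4,1,2]
F [3,1,2]
H [3,1,2]
H [3,1,2]
F [3,4,2]
F [3,4,5]
F [2,4,5]
H [2,4,5]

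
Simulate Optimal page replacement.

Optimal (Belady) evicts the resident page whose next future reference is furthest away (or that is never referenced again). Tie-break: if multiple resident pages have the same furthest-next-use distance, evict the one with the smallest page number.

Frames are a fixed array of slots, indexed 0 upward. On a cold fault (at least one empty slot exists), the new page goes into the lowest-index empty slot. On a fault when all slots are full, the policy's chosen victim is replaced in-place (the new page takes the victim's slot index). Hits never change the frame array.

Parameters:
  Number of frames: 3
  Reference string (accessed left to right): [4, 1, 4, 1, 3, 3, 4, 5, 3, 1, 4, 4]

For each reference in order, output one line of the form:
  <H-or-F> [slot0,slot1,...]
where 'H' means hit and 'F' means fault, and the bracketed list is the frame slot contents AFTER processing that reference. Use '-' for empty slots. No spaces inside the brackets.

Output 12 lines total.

F [4,-,-]
F [4,1,-]
H [4,1,-]
H [4,1,-]
F [4,1,3]
H [4,1,3]
H [4,1,3]
F [5,1,3]
H [5,1,3]
H [5,1,3]
F [5,4,3]
H [5,4,3]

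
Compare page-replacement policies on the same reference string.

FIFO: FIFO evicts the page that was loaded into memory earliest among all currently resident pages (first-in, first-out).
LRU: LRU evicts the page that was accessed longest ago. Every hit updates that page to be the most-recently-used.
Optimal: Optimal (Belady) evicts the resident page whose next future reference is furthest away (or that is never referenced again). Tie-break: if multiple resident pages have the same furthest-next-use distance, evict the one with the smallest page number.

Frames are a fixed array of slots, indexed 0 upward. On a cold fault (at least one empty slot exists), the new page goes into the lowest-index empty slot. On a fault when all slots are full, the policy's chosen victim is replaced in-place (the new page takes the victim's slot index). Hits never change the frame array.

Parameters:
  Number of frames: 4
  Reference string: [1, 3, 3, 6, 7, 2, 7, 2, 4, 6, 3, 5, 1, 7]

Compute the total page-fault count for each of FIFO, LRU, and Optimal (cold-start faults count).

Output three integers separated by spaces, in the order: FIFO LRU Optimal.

--- FIFO ---
  step 0: ref 1 -> FAULT, frames=[1,-,-,-] (faults so far: 1)
  step 1: ref 3 -> FAULT, frames=[1,3,-,-] (faults so far: 2)
  step 2: ref 3 -> HIT, frames=[1,3,-,-] (faults so far: 2)
  step 3: ref 6 -> FAULT, frames=[1,3,6,-] (faults so far: 3)
  step 4: ref 7 -> FAULT, frames=[1,3,6,7] (faults so far: 4)
  step 5: ref 2 -> FAULT, evict 1, frames=[2,3,6,7] (faults so far: 5)
  step 6: ref 7 -> HIT, frames=[2,3,6,7] (faults so far: 5)
  step 7: ref 2 -> HIT, frames=[2,3,6,7] (faults so far: 5)
  step 8: ref 4 -> FAULT, evict 3, frames=[2,4,6,7] (faults so far: 6)
  step 9: ref 6 -> HIT, frames=[2,4,6,7] (faults so far: 6)
  step 10: ref 3 -> FAULT, evict 6, frames=[2,4,3,7] (faults so far: 7)
  step 11: ref 5 -> FAULT, evict 7, frames=[2,4,3,5] (faults so far: 8)
  step 12: ref 1 -> FAULT, evict 2, frames=[1,4,3,5] (faults so far: 9)
  step 13: ref 7 -> FAULT, evict 4, frames=[1,7,3,5] (faults so far: 10)
  FIFO total faults: 10
--- LRU ---
  step 0: ref 1 -> FAULT, frames=[1,-,-,-] (faults so far: 1)
  step 1: ref 3 -> FAULT, frames=[1,3,-,-] (faults so far: 2)
  step 2: ref 3 -> HIT, frames=[1,3,-,-] (faults so far: 2)
  step 3: ref 6 -> FAULT, frames=[1,3,6,-] (faults so far: 3)
  step 4: ref 7 -> FAULT, frames=[1,3,6,7] (faults so far: 4)
  step 5: ref 2 -> FAULT, evict 1, frames=[2,3,6,7] (faults so far: 5)
  step 6: ref 7 -> HIT, frames=[2,3,6,7] (faults so far: 5)
  step 7: ref 2 -> HIT, frames=[2,3,6,7] (faults so far: 5)
  step 8: ref 4 -> FAULT, evict 3, frames=[2,4,6,7] (faults so far: 6)
  step 9: ref 6 -> HIT, frames=[2,4,6,7] (faults so far: 6)
  step 10: ref 3 -> FAULT, evict 7, frames=[2,4,6,3] (faults so far: 7)
  step 11: ref 5 -> FAULT, evict 2, frames=[5,4,6,3] (faults so far: 8)
  step 12: ref 1 -> FAULT, evict 4, frames=[5,1,6,3] (faults so far: 9)
  step 13: ref 7 -> FAULT, evict 6, frames=[5,1,7,3] (faults so far: 10)
  LRU total faults: 10
--- Optimal ---
  step 0: ref 1 -> FAULT, frames=[1,-,-,-] (faults so far: 1)
  step 1: ref 3 -> FAULT, frames=[1,3,-,-] (faults so far: 2)
  step 2: ref 3 -> HIT, frames=[1,3,-,-] (faults so far: 2)
  step 3: ref 6 -> FAULT, frames=[1,3,6,-] (faults so far: 3)
  step 4: ref 7 -> FAULT, frames=[1,3,6,7] (faults so far: 4)
  step 5: ref 2 -> FAULT, evict 1, frames=[2,3,6,7] (faults so far: 5)
  step 6: ref 7 -> HIT, frames=[2,3,6,7] (faults so far: 5)
  step 7: ref 2 -> HIT, frames=[2,3,6,7] (faults so far: 5)
  step 8: ref 4 -> FAULT, evict 2, frames=[4,3,6,7] (faults so far: 6)
  step 9: ref 6 -> HIT, frames=[4,3,6,7] (faults so far: 6)
  step 10: ref 3 -> HIT, frames=[4,3,6,7] (faults so far: 6)
  step 11: ref 5 -> FAULT, evict 3, frames=[4,5,6,7] (faults so far: 7)
  step 12: ref 1 -> FAULT, evict 4, frames=[1,5,6,7] (faults so far: 8)
  step 13: ref 7 -> HIT, frames=[1,5,6,7] (faults so far: 8)
  Optimal total faults: 8

Answer: 10 10 8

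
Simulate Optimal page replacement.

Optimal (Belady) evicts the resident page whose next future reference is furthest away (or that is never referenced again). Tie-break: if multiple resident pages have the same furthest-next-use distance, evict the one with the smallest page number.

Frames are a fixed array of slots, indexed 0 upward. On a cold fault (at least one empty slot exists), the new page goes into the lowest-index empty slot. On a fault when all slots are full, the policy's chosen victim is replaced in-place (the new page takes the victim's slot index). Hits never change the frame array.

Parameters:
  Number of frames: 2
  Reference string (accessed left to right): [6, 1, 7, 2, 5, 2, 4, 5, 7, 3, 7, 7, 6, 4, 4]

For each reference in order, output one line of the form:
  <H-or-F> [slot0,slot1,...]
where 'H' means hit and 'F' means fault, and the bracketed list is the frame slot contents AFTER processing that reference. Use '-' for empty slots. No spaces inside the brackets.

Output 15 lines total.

F [6,-]
F [6,1]
F [6,7]
F [2,7]
F [2,5]
H [2,5]
F [4,5]
H [4,5]
F [4,7]
F [3,7]
H [3,7]
H [3,7]
F [6,7]
F [4,7]
H [4,7]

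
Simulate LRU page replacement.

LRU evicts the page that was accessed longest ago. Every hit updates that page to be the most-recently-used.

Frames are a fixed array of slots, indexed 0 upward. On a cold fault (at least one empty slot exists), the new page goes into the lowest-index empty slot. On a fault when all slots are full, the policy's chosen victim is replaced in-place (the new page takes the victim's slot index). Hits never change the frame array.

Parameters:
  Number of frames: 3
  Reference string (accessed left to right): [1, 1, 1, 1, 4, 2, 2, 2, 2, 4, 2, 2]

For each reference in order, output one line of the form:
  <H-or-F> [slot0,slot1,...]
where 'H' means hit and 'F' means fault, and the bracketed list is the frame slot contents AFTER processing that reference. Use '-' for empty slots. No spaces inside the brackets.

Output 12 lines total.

F [1,-,-]
H [1,-,-]
H [1,-,-]
H [1,-,-]
F [1,4,-]
F [1,4,2]
H [1,4,2]
H [1,4,2]
H [1,4,2]
H [1,4,2]
H [1,4,2]
H [1,4,2]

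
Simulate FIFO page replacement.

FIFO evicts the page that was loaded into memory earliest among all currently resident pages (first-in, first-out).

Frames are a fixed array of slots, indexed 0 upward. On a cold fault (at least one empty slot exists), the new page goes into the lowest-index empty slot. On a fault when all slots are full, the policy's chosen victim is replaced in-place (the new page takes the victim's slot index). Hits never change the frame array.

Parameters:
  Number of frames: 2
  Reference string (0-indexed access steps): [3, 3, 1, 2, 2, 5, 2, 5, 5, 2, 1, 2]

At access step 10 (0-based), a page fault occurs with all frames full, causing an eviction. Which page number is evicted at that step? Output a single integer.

Answer: 2

Derivation:
Step 0: ref 3 -> FAULT, frames=[3,-]
Step 1: ref 3 -> HIT, frames=[3,-]
Step 2: ref 1 -> FAULT, frames=[3,1]
Step 3: ref 2 -> FAULT, evict 3, frames=[2,1]
Step 4: ref 2 -> HIT, frames=[2,1]
Step 5: ref 5 -> FAULT, evict 1, frames=[2,5]
Step 6: ref 2 -> HIT, frames=[2,5]
Step 7: ref 5 -> HIT, frames=[2,5]
Step 8: ref 5 -> HIT, frames=[2,5]
Step 9: ref 2 -> HIT, frames=[2,5]
Step 10: ref 1 -> FAULT, evict 2, frames=[1,5]
At step 10: evicted page 2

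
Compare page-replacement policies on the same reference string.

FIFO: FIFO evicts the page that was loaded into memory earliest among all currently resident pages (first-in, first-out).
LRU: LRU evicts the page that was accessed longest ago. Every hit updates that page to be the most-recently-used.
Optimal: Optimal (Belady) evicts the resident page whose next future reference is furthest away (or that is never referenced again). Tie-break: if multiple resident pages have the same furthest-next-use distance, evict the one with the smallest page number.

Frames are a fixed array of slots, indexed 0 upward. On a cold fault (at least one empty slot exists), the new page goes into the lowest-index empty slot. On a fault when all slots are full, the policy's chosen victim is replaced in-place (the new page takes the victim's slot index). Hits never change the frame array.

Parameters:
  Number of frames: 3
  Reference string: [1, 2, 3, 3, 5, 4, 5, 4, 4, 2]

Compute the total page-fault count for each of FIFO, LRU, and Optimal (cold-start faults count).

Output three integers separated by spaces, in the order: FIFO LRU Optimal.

Answer: 6 6 5

Derivation:
--- FIFO ---
  step 0: ref 1 -> FAULT, frames=[1,-,-] (faults so far: 1)
  step 1: ref 2 -> FAULT, frames=[1,2,-] (faults so far: 2)
  step 2: ref 3 -> FAULT, frames=[1,2,3] (faults so far: 3)
  step 3: ref 3 -> HIT, frames=[1,2,3] (faults so far: 3)
  step 4: ref 5 -> FAULT, evict 1, frames=[5,2,3] (faults so far: 4)
  step 5: ref 4 -> FAULT, evict 2, frames=[5,4,3] (faults so far: 5)
  step 6: ref 5 -> HIT, frames=[5,4,3] (faults so far: 5)
  step 7: ref 4 -> HIT, frames=[5,4,3] (faults so far: 5)
  step 8: ref 4 -> HIT, frames=[5,4,3] (faults so far: 5)
  step 9: ref 2 -> FAULT, evict 3, frames=[5,4,2] (faults so far: 6)
  FIFO total faults: 6
--- LRU ---
  step 0: ref 1 -> FAULT, frames=[1,-,-] (faults so far: 1)
  step 1: ref 2 -> FAULT, frames=[1,2,-] (faults so far: 2)
  step 2: ref 3 -> FAULT, frames=[1,2,3] (faults so far: 3)
  step 3: ref 3 -> HIT, frames=[1,2,3] (faults so far: 3)
  step 4: ref 5 -> FAULT, evict 1, frames=[5,2,3] (faults so far: 4)
  step 5: ref 4 -> FAULT, evict 2, frames=[5,4,3] (faults so far: 5)
  step 6: ref 5 -> HIT, frames=[5,4,3] (faults so far: 5)
  step 7: ref 4 -> HIT, frames=[5,4,3] (faults so far: 5)
  step 8: ref 4 -> HIT, frames=[5,4,3] (faults so far: 5)
  step 9: ref 2 -> FAULT, evict 3, frames=[5,4,2] (faults so far: 6)
  LRU total faults: 6
--- Optimal ---
  step 0: ref 1 -> FAULT, frames=[1,-,-] (faults so far: 1)
  step 1: ref 2 -> FAULT, frames=[1,2,-] (faults so far: 2)
  step 2: ref 3 -> FAULT, frames=[1,2,3] (faults so far: 3)
  step 3: ref 3 -> HIT, frames=[1,2,3] (faults so far: 3)
  step 4: ref 5 -> FAULT, evict 1, frames=[5,2,3] (faults so far: 4)
  step 5: ref 4 -> FAULT, evict 3, frames=[5,2,4] (faults so far: 5)
  step 6: ref 5 -> HIT, frames=[5,2,4] (faults so far: 5)
  step 7: ref 4 -> HIT, frames=[5,2,4] (faults so far: 5)
  step 8: ref 4 -> HIT, frames=[5,2,4] (faults so far: 5)
  step 9: ref 2 -> HIT, frames=[5,2,4] (faults so far: 5)
  Optimal total faults: 5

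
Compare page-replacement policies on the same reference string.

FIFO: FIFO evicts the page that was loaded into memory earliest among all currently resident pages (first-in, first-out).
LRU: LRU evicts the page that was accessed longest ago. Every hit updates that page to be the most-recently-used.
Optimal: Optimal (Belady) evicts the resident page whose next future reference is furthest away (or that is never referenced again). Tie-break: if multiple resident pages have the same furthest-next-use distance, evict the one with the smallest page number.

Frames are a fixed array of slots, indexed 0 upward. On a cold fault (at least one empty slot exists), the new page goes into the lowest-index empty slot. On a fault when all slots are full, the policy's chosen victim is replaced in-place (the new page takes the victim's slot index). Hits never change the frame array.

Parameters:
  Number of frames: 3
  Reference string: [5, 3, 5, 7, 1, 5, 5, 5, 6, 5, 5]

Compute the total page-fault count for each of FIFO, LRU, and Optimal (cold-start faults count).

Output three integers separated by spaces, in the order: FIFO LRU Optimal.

--- FIFO ---
  step 0: ref 5 -> FAULT, frames=[5,-,-] (faults so far: 1)
  step 1: ref 3 -> FAULT, frames=[5,3,-] (faults so far: 2)
  step 2: ref 5 -> HIT, frames=[5,3,-] (faults so far: 2)
  step 3: ref 7 -> FAULT, frames=[5,3,7] (faults so far: 3)
  step 4: ref 1 -> FAULT, evict 5, frames=[1,3,7] (faults so far: 4)
  step 5: ref 5 -> FAULT, evict 3, frames=[1,5,7] (faults so far: 5)
  step 6: ref 5 -> HIT, frames=[1,5,7] (faults so far: 5)
  step 7: ref 5 -> HIT, frames=[1,5,7] (faults so far: 5)
  step 8: ref 6 -> FAULT, evict 7, frames=[1,5,6] (faults so far: 6)
  step 9: ref 5 -> HIT, frames=[1,5,6] (faults so far: 6)
  step 10: ref 5 -> HIT, frames=[1,5,6] (faults so far: 6)
  FIFO total faults: 6
--- LRU ---
  step 0: ref 5 -> FAULT, frames=[5,-,-] (faults so far: 1)
  step 1: ref 3 -> FAULT, frames=[5,3,-] (faults so far: 2)
  step 2: ref 5 -> HIT, frames=[5,3,-] (faults so far: 2)
  step 3: ref 7 -> FAULT, frames=[5,3,7] (faults so far: 3)
  step 4: ref 1 -> FAULT, evict 3, frames=[5,1,7] (faults so far: 4)
  step 5: ref 5 -> HIT, frames=[5,1,7] (faults so far: 4)
  step 6: ref 5 -> HIT, frames=[5,1,7] (faults so far: 4)
  step 7: ref 5 -> HIT, frames=[5,1,7] (faults so far: 4)
  step 8: ref 6 -> FAULT, evict 7, frames=[5,1,6] (faults so far: 5)
  step 9: ref 5 -> HIT, frames=[5,1,6] (faults so far: 5)
  step 10: ref 5 -> HIT, frames=[5,1,6] (faults so far: 5)
  LRU total faults: 5
--- Optimal ---
  step 0: ref 5 -> FAULT, frames=[5,-,-] (faults so far: 1)
  step 1: ref 3 -> FAULT, frames=[5,3,-] (faults so far: 2)
  step 2: ref 5 -> HIT, frames=[5,3,-] (faults so far: 2)
  step 3: ref 7 -> FAULT, frames=[5,3,7] (faults so far: 3)
  step 4: ref 1 -> FAULT, evict 3, frames=[5,1,7] (faults so far: 4)
  step 5: ref 5 -> HIT, frames=[5,1,7] (faults so far: 4)
  step 6: ref 5 -> HIT, frames=[5,1,7] (faults so far: 4)
  step 7: ref 5 -> HIT, frames=[5,1,7] (faults so far: 4)
  step 8: ref 6 -> FAULT, evict 1, frames=[5,6,7] (faults so far: 5)
  step 9: ref 5 -> HIT, frames=[5,6,7] (faults so far: 5)
  step 10: ref 5 -> HIT, frames=[5,6,7] (faults so far: 5)
  Optimal total faults: 5

Answer: 6 5 5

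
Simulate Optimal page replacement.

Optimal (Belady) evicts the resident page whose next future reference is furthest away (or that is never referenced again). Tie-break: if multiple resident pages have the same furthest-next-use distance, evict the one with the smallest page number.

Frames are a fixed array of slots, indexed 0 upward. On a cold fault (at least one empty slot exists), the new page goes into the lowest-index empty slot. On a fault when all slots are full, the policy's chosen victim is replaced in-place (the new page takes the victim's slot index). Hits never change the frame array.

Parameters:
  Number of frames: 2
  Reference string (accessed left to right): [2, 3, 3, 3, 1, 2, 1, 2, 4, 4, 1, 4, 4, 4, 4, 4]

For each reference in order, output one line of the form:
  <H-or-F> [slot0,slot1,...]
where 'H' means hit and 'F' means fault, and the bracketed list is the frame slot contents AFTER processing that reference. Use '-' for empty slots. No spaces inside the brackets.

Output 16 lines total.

F [2,-]
F [2,3]
H [2,3]
H [2,3]
F [2,1]
H [2,1]
H [2,1]
H [2,1]
F [4,1]
H [4,1]
H [4,1]
H [4,1]
H [4,1]
H [4,1]
H [4,1]
H [4,1]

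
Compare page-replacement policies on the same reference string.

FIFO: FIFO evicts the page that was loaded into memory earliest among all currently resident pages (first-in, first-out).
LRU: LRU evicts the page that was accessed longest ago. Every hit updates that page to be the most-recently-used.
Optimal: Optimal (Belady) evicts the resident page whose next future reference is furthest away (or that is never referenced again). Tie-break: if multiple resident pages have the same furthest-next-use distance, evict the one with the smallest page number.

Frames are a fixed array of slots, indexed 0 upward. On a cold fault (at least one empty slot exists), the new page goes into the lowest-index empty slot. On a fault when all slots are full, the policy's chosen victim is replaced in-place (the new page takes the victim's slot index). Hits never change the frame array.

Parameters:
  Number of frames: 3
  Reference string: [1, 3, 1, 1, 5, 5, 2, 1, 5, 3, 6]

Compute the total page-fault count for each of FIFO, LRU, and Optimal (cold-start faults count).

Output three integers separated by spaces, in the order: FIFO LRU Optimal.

--- FIFO ---
  step 0: ref 1 -> FAULT, frames=[1,-,-] (faults so far: 1)
  step 1: ref 3 -> FAULT, frames=[1,3,-] (faults so far: 2)
  step 2: ref 1 -> HIT, frames=[1,3,-] (faults so far: 2)
  step 3: ref 1 -> HIT, frames=[1,3,-] (faults so far: 2)
  step 4: ref 5 -> FAULT, frames=[1,3,5] (faults so far: 3)
  step 5: ref 5 -> HIT, frames=[1,3,5] (faults so far: 3)
  step 6: ref 2 -> FAULT, evict 1, frames=[2,3,5] (faults so far: 4)
  step 7: ref 1 -> FAULT, evict 3, frames=[2,1,5] (faults so far: 5)
  step 8: ref 5 -> HIT, frames=[2,1,5] (faults so far: 5)
  step 9: ref 3 -> FAULT, evict 5, frames=[2,1,3] (faults so far: 6)
  step 10: ref 6 -> FAULT, evict 2, frames=[6,1,3] (faults so far: 7)
  FIFO total faults: 7
--- LRU ---
  step 0: ref 1 -> FAULT, frames=[1,-,-] (faults so far: 1)
  step 1: ref 3 -> FAULT, frames=[1,3,-] (faults so far: 2)
  step 2: ref 1 -> HIT, frames=[1,3,-] (faults so far: 2)
  step 3: ref 1 -> HIT, frames=[1,3,-] (faults so far: 2)
  step 4: ref 5 -> FAULT, frames=[1,3,5] (faults so far: 3)
  step 5: ref 5 -> HIT, frames=[1,3,5] (faults so far: 3)
  step 6: ref 2 -> FAULT, evict 3, frames=[1,2,5] (faults so far: 4)
  step 7: ref 1 -> HIT, frames=[1,2,5] (faults so far: 4)
  step 8: ref 5 -> HIT, frames=[1,2,5] (faults so far: 4)
  step 9: ref 3 -> FAULT, evict 2, frames=[1,3,5] (faults so far: 5)
  step 10: ref 6 -> FAULT, evict 1, frames=[6,3,5] (faults so far: 6)
  LRU total faults: 6
--- Optimal ---
  step 0: ref 1 -> FAULT, frames=[1,-,-] (faults so far: 1)
  step 1: ref 3 -> FAULT, frames=[1,3,-] (faults so far: 2)
  step 2: ref 1 -> HIT, frames=[1,3,-] (faults so far: 2)
  step 3: ref 1 -> HIT, frames=[1,3,-] (faults so far: 2)
  step 4: ref 5 -> FAULT, frames=[1,3,5] (faults so far: 3)
  step 5: ref 5 -> HIT, frames=[1,3,5] (faults so far: 3)
  step 6: ref 2 -> FAULT, evict 3, frames=[1,2,5] (faults so far: 4)
  step 7: ref 1 -> HIT, frames=[1,2,5] (faults so far: 4)
  step 8: ref 5 -> HIT, frames=[1,2,5] (faults so far: 4)
  step 9: ref 3 -> FAULT, evict 1, frames=[3,2,5] (faults so far: 5)
  step 10: ref 6 -> FAULT, evict 2, frames=[3,6,5] (faults so far: 6)
  Optimal total faults: 6

Answer: 7 6 6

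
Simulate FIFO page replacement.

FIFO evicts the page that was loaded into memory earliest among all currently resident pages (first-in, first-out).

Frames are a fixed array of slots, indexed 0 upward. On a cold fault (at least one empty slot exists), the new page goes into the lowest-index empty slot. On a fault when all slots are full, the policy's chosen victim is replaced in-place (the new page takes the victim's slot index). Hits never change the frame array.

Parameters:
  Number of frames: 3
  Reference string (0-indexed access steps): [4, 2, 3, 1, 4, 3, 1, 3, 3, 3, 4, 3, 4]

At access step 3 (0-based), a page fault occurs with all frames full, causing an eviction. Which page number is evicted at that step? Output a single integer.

Step 0: ref 4 -> FAULT, frames=[4,-,-]
Step 1: ref 2 -> FAULT, frames=[4,2,-]
Step 2: ref 3 -> FAULT, frames=[4,2,3]
Step 3: ref 1 -> FAULT, evict 4, frames=[1,2,3]
At step 3: evicted page 4

Answer: 4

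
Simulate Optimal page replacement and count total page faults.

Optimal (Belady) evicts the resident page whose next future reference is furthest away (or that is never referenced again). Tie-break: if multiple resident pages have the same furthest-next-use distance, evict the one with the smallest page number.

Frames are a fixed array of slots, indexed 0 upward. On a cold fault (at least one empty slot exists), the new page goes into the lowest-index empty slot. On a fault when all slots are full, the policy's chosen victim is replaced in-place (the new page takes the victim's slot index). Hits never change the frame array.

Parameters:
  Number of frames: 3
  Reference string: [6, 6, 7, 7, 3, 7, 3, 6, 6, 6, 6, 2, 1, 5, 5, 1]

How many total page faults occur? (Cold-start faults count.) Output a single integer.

Answer: 6

Derivation:
Step 0: ref 6 → FAULT, frames=[6,-,-]
Step 1: ref 6 → HIT, frames=[6,-,-]
Step 2: ref 7 → FAULT, frames=[6,7,-]
Step 3: ref 7 → HIT, frames=[6,7,-]
Step 4: ref 3 → FAULT, frames=[6,7,3]
Step 5: ref 7 → HIT, frames=[6,7,3]
Step 6: ref 3 → HIT, frames=[6,7,3]
Step 7: ref 6 → HIT, frames=[6,7,3]
Step 8: ref 6 → HIT, frames=[6,7,3]
Step 9: ref 6 → HIT, frames=[6,7,3]
Step 10: ref 6 → HIT, frames=[6,7,3]
Step 11: ref 2 → FAULT (evict 3), frames=[6,7,2]
Step 12: ref 1 → FAULT (evict 2), frames=[6,7,1]
Step 13: ref 5 → FAULT (evict 6), frames=[5,7,1]
Step 14: ref 5 → HIT, frames=[5,7,1]
Step 15: ref 1 → HIT, frames=[5,7,1]
Total faults: 6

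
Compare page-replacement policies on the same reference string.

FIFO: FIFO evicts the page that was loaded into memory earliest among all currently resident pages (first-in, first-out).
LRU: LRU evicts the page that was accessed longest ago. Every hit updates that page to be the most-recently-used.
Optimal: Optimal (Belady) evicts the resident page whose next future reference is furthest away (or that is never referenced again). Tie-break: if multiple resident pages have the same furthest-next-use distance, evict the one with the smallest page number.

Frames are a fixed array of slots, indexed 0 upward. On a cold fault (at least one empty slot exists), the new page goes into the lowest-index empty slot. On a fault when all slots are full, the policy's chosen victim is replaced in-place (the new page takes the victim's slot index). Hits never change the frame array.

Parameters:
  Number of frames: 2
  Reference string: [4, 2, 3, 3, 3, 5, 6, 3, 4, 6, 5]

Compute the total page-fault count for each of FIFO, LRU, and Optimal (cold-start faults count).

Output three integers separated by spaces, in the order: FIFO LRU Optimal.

--- FIFO ---
  step 0: ref 4 -> FAULT, frames=[4,-] (faults so far: 1)
  step 1: ref 2 -> FAULT, frames=[4,2] (faults so far: 2)
  step 2: ref 3 -> FAULT, evict 4, frames=[3,2] (faults so far: 3)
  step 3: ref 3 -> HIT, frames=[3,2] (faults so far: 3)
  step 4: ref 3 -> HIT, frames=[3,2] (faults so far: 3)
  step 5: ref 5 -> FAULT, evict 2, frames=[3,5] (faults so far: 4)
  step 6: ref 6 -> FAULT, evict 3, frames=[6,5] (faults so far: 5)
  step 7: ref 3 -> FAULT, evict 5, frames=[6,3] (faults so far: 6)
  step 8: ref 4 -> FAULT, evict 6, frames=[4,3] (faults so far: 7)
  step 9: ref 6 -> FAULT, evict 3, frames=[4,6] (faults so far: 8)
  step 10: ref 5 -> FAULT, evict 4, frames=[5,6] (faults so far: 9)
  FIFO total faults: 9
--- LRU ---
  step 0: ref 4 -> FAULT, frames=[4,-] (faults so far: 1)
  step 1: ref 2 -> FAULT, frames=[4,2] (faults so far: 2)
  step 2: ref 3 -> FAULT, evict 4, frames=[3,2] (faults so far: 3)
  step 3: ref 3 -> HIT, frames=[3,2] (faults so far: 3)
  step 4: ref 3 -> HIT, frames=[3,2] (faults so far: 3)
  step 5: ref 5 -> FAULT, evict 2, frames=[3,5] (faults so far: 4)
  step 6: ref 6 -> FAULT, evict 3, frames=[6,5] (faults so far: 5)
  step 7: ref 3 -> FAULT, evict 5, frames=[6,3] (faults so far: 6)
  step 8: ref 4 -> FAULT, evict 6, frames=[4,3] (faults so far: 7)
  step 9: ref 6 -> FAULT, evict 3, frames=[4,6] (faults so far: 8)
  step 10: ref 5 -> FAULT, evict 4, frames=[5,6] (faults so far: 9)
  LRU total faults: 9
--- Optimal ---
  step 0: ref 4 -> FAULT, frames=[4,-] (faults so far: 1)
  step 1: ref 2 -> FAULT, frames=[4,2] (faults so far: 2)
  step 2: ref 3 -> FAULT, evict 2, frames=[4,3] (faults so far: 3)
  step 3: ref 3 -> HIT, frames=[4,3] (faults so far: 3)
  step 4: ref 3 -> HIT, frames=[4,3] (faults so far: 3)
  step 5: ref 5 -> FAULT, evict 4, frames=[5,3] (faults so far: 4)
  step 6: ref 6 -> FAULT, evict 5, frames=[6,3] (faults so far: 5)
  step 7: ref 3 -> HIT, frames=[6,3] (faults so far: 5)
  step 8: ref 4 -> FAULT, evict 3, frames=[6,4] (faults so far: 6)
  step 9: ref 6 -> HIT, frames=[6,4] (faults so far: 6)
  step 10: ref 5 -> FAULT, evict 4, frames=[6,5] (faults so far: 7)
  Optimal total faults: 7

Answer: 9 9 7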